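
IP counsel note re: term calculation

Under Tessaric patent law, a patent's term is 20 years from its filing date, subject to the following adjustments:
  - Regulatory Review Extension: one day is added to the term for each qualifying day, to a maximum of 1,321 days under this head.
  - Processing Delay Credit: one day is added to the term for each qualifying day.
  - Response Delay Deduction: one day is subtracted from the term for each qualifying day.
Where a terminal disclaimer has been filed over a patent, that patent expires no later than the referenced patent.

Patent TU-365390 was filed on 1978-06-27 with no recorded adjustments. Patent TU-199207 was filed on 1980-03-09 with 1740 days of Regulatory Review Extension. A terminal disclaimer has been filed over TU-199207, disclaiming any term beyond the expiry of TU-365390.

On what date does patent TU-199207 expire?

1998-06-27

Natural term of TU-199207:
  Base: filing + 20 years → 9 March 2000.
  Regulatory Review Extension: 1740 days claimed exceeds the 1321-day cap, so +1321 days → 21 October 2003.
Expiry of referenced patent TU-365390:
  Base: filing + 20 years → 27 June 1998.
Terminal disclaimer: TU-199207 expires on the earlier of 21 October 2003 and 27 June 1998.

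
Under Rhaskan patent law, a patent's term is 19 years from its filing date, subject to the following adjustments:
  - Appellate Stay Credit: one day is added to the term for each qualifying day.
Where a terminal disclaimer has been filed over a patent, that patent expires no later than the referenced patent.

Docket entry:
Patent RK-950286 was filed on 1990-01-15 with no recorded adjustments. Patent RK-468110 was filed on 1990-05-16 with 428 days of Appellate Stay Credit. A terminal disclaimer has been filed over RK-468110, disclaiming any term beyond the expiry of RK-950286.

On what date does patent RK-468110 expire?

Natural term of RK-468110:
  Base: filing + 19 years → 16 May 2009.
  Appellate Stay Credit: +428 days → 18 July 2010.
Expiry of referenced patent RK-950286:
  Base: filing + 19 years → 15 January 2009.
Terminal disclaimer: RK-468110 expires on the earlier of 18 July 2010 and 15 January 2009.

January 15, 2009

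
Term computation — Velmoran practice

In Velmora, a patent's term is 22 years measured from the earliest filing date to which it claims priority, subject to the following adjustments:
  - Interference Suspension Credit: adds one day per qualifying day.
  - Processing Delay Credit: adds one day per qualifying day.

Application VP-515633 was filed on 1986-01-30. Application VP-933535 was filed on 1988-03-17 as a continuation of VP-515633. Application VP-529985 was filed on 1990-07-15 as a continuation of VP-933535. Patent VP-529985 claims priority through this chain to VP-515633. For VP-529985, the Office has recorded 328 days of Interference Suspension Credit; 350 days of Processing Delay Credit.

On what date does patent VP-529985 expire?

2009-12-08

Earliest priority filing: 30 January 1986.
Base term: 30 January 1986 + 22 years → 30 January 2008.
Interference Suspension Credit: +328 days → 23 December 2008.
Processing Delay Credit: +350 days → 8 December 2009.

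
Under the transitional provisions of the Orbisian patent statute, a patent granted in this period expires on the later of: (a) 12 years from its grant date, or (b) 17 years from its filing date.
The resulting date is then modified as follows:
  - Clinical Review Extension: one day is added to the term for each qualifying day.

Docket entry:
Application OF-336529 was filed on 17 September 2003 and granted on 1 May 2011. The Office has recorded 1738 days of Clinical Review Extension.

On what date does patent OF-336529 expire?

(a) grant + 12 years → 1 May 2023.
(b) filing + 17 years → 17 September 2020.
Later of the two: 1 May 2023.
Clinical Review Extension: +1738 days → 2 February 2028.

2028-02-02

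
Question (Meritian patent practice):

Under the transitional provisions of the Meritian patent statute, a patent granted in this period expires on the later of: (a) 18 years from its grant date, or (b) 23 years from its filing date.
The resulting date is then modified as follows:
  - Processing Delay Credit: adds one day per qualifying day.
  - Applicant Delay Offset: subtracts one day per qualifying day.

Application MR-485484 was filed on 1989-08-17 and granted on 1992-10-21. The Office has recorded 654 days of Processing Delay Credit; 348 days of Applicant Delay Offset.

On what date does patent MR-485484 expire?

(a) grant + 18 years → 21 October 2010.
(b) filing + 23 years → 17 August 2012.
Later of the two: 17 August 2012.
Processing Delay Credit: +654 days → 2 June 2014.
Applicant Delay Offset: −348 days → 19 June 2013.

June 19, 2013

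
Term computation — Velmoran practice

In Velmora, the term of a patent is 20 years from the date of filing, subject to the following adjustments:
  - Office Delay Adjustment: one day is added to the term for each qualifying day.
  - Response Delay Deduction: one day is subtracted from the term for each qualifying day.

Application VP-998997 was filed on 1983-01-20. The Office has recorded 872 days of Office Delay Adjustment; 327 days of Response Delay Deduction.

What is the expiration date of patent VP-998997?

2004-07-18

Base term: filing date + 20 years → 20 January 2003.
Office Delay Adjustment: +872 days → 10 June 2005.
Response Delay Deduction: −327 days → 18 July 2004.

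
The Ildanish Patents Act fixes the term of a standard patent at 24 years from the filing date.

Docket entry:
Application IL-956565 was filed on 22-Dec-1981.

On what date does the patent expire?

Filing date + 24 years → 22 December 2005.

December 22, 2005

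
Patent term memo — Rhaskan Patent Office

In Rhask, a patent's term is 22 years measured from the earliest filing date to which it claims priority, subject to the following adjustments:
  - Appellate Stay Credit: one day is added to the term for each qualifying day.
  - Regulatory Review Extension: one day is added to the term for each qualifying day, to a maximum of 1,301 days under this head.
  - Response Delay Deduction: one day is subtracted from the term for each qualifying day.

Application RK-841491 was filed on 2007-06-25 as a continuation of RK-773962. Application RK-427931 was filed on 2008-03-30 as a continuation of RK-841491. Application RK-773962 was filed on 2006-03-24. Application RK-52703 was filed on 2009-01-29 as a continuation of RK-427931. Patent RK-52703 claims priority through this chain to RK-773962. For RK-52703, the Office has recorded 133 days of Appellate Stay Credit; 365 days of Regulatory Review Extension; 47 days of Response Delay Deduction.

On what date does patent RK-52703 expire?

June 18, 2029

Earliest priority filing: 24 March 2006.
Base term: 24 March 2006 + 22 years → 24 March 2028.
Appellate Stay Credit: +133 days → 4 August 2028.
Regulatory Review Extension: 365 days (within the 1301-day cap) → +365 days → 4 August 2029.
Response Delay Deduction: −47 days → 18 June 2029.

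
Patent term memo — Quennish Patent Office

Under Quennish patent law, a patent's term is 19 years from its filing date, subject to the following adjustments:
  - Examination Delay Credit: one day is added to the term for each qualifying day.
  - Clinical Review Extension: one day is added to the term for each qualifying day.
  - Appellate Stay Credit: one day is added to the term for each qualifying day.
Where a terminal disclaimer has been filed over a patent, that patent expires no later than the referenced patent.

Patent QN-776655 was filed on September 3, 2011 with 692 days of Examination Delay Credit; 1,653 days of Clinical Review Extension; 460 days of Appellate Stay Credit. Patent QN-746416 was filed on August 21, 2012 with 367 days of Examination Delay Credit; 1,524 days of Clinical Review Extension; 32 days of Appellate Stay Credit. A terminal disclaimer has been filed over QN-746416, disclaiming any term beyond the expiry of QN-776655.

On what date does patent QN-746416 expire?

Natural term of QN-746416:
  Base: filing + 19 years → 21 August 2031.
  Examination Delay Credit: +367 days → 22 August 2032.
  Clinical Review Extension: +1524 days → 24 October 2036.
  Appellate Stay Credit: +32 days → 25 November 2036.
Expiry of referenced patent QN-776655:
  Base: filing + 19 years → 3 September 2030.
  Examination Delay Credit: +692 days → 26 July 2032.
  Clinical Review Extension: +1653 days → 3 February 2037.
  Appellate Stay Credit: +460 days → 9 May 2038.
Terminal disclaimer: QN-746416 expires on the earlier of 25 November 2036 and 9 May 2038.

November 25, 2036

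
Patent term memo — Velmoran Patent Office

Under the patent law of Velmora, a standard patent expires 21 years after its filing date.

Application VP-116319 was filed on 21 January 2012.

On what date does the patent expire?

2033-01-21

Filing date + 21 years → 21 January 2033.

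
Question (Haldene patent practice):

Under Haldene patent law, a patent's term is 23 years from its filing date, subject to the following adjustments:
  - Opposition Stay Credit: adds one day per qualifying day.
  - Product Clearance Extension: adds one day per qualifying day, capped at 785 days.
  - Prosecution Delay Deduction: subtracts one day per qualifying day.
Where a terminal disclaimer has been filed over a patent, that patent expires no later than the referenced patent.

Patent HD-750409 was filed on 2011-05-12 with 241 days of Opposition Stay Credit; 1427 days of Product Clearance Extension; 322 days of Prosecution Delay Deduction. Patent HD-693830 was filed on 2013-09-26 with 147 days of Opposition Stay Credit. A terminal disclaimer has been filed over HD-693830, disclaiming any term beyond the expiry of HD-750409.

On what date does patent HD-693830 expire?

April 15, 2036

Natural term of HD-693830:
  Base: filing + 23 years → 26 September 2036.
  Opposition Stay Credit: +147 days → 20 February 2037.
Expiry of referenced patent HD-750409:
  Base: filing + 23 years → 12 May 2034.
  Opposition Stay Credit: +241 days → 8 January 2035.
  Product Clearance Extension: 1427 days claimed exceeds the 785-day cap, so +785 days → 3 March 2037.
  Prosecution Delay Deduction: −322 days → 15 April 2036.
Terminal disclaimer: HD-693830 expires on the earlier of 20 February 2037 and 15 April 2036.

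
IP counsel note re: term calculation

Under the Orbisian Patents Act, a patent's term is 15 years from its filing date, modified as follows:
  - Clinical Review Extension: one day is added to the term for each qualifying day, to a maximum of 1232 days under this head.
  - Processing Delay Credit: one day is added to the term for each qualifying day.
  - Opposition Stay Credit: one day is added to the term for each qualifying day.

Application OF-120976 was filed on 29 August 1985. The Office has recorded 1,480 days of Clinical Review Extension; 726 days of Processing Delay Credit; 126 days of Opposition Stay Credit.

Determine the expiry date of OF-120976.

2006-05-14

Base term: filing date + 15 years → 29 August 2000.
Clinical Review Extension: 1480 days claimed exceeds the 1232-day cap, so +1232 days → 13 January 2004.
Processing Delay Credit: +726 days → 8 January 2006.
Opposition Stay Credit: +126 days → 14 May 2006.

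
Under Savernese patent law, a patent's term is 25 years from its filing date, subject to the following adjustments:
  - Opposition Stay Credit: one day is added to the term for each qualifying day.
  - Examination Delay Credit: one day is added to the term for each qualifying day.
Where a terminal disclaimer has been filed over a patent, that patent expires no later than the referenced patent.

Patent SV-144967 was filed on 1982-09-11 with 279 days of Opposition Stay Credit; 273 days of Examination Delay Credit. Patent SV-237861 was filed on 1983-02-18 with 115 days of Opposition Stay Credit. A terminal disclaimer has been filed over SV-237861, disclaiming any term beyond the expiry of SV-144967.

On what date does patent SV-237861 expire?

Natural term of SV-237861:
  Base: filing + 25 years → 18 February 2008.
  Opposition Stay Credit: +115 days → 12 June 2008.
Expiry of referenced patent SV-144967:
  Base: filing + 25 years → 11 September 2007.
  Opposition Stay Credit: +279 days → 16 June 2008.
  Examination Delay Credit: +273 days → 16 March 2009.
Terminal disclaimer: SV-237861 expires on the earlier of 12 June 2008 and 16 March 2009.

2008-06-12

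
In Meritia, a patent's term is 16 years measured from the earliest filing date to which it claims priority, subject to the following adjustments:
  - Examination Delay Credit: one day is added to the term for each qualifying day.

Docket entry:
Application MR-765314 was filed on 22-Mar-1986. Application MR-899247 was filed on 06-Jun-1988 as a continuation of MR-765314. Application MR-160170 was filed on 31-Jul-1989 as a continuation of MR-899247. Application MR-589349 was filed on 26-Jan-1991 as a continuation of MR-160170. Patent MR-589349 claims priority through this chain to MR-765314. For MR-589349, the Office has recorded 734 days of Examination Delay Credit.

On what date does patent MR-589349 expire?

Earliest priority filing: 22 March 1986.
Base term: 22 March 1986 + 16 years → 22 March 2002.
Examination Delay Credit: +734 days → 25 March 2004.

2004-03-25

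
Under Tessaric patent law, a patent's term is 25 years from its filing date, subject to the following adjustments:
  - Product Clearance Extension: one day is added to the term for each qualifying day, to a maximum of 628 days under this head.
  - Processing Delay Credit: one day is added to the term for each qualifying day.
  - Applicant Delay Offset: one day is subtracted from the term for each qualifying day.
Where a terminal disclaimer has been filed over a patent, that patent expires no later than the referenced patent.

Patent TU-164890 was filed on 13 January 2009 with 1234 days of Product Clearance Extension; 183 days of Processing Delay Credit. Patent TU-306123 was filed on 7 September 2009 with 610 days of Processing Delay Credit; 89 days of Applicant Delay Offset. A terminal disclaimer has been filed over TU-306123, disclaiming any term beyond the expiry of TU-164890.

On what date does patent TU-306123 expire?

February 10, 2036

Natural term of TU-306123:
  Base: filing + 25 years → 7 September 2034.
  Processing Delay Credit: +610 days → 9 May 2036.
  Applicant Delay Offset: −89 days → 10 February 2036.
Expiry of referenced patent TU-164890:
  Base: filing + 25 years → 13 January 2034.
  Product Clearance Extension: 1234 days claimed exceeds the 628-day cap, so +628 days → 3 October 2035.
  Processing Delay Credit: +183 days → 3 April 2036.
Terminal disclaimer: TU-306123 expires on the earlier of 10 February 2036 and 3 April 2036.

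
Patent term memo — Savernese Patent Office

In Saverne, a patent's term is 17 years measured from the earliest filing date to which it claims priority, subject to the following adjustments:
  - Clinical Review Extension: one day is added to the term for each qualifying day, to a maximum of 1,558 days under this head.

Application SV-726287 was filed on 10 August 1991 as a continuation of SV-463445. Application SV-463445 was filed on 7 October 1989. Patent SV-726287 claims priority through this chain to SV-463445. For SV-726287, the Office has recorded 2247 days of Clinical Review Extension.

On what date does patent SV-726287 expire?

2011-01-12

Earliest priority filing: 7 October 1989.
Base term: 7 October 1989 + 17 years → 7 October 2006.
Clinical Review Extension: 2247 days claimed exceeds the 1558-day cap, so +1558 days → 12 January 2011.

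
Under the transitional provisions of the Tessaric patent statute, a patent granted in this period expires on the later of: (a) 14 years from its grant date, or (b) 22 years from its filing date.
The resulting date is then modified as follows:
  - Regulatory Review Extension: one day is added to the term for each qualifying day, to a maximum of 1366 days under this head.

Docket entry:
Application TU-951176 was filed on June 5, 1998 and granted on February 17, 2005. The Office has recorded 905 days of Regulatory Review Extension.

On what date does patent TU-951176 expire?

November 27, 2022

(a) grant + 14 years → 17 February 2019.
(b) filing + 22 years → 5 June 2020.
Later of the two: 5 June 2020.
Regulatory Review Extension: 905 days (within the 1366-day cap) → +905 days → 27 November 2022.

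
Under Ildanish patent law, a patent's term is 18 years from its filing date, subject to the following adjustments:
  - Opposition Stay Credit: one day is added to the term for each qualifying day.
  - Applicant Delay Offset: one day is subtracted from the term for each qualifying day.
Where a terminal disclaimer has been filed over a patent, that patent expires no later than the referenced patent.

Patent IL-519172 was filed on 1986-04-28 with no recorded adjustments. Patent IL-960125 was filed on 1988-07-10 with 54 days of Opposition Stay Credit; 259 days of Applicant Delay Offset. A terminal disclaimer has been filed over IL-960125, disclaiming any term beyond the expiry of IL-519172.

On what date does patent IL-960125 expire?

2004-04-28

Natural term of IL-960125:
  Base: filing + 18 years → 10 July 2006.
  Opposition Stay Credit: +54 days → 2 September 2006.
  Applicant Delay Offset: −259 days → 17 December 2005.
Expiry of referenced patent IL-519172:
  Base: filing + 18 years → 28 April 2004.
Terminal disclaimer: IL-960125 expires on the earlier of 17 December 2005 and 28 April 2004.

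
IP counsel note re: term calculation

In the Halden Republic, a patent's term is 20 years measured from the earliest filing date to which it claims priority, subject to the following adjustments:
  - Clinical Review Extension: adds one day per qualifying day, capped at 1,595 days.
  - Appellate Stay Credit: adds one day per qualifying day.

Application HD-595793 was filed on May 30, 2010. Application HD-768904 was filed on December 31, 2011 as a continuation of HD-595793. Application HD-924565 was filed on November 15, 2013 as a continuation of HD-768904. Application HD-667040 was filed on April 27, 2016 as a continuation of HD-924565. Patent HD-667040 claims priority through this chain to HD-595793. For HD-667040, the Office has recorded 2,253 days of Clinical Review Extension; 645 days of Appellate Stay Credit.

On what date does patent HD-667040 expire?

July 17, 2036

Earliest priority filing: 30 May 2010.
Base term: 30 May 2010 + 20 years → 30 May 2030.
Clinical Review Extension: 2253 days claimed exceeds the 1595-day cap, so +1595 days → 11 October 2034.
Appellate Stay Credit: +645 days → 17 July 2036.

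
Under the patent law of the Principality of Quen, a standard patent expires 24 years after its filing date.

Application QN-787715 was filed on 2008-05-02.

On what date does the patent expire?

2032-05-02

Filing date + 24 years → 2 May 2032.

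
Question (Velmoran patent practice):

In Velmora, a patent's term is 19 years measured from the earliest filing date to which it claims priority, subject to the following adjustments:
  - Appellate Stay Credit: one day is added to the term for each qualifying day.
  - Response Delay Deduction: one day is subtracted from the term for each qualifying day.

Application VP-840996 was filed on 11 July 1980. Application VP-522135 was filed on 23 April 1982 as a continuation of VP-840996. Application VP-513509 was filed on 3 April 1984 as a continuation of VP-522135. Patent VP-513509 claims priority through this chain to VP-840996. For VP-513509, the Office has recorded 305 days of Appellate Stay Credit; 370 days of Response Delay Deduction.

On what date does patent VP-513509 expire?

Earliest priority filing: 11 July 1980.
Base term: 11 July 1980 + 19 years → 11 July 1999.
Appellate Stay Credit: +305 days → 11 May 2000.
Response Delay Deduction: −370 days → 7 May 1999.

May 7, 1999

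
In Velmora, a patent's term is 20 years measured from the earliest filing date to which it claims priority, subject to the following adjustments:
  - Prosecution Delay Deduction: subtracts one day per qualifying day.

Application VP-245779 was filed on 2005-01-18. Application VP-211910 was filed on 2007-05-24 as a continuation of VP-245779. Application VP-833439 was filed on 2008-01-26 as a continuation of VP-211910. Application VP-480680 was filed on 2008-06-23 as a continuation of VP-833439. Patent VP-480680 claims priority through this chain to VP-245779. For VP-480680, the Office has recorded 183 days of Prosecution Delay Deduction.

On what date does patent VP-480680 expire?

2024-07-19

Earliest priority filing: 18 January 2005.
Base term: 18 January 2005 + 20 years → 18 January 2025.
Prosecution Delay Deduction: −183 days → 19 July 2024.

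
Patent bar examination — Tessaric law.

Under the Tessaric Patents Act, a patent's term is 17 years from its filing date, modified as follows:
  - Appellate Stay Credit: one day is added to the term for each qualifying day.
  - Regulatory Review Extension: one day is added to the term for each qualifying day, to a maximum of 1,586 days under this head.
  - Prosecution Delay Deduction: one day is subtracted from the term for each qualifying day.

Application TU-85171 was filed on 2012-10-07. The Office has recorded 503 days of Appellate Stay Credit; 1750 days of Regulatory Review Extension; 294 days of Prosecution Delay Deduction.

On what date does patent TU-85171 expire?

September 6, 2034

Base term: filing date + 17 years → 7 October 2029.
Appellate Stay Credit: +503 days → 22 February 2031.
Regulatory Review Extension: 1750 days claimed exceeds the 1586-day cap, so +1586 days → 27 June 2035.
Prosecution Delay Deduction: −294 days → 6 September 2034.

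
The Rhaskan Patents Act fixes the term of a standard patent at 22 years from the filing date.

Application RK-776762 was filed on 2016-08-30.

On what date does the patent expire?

Filing date + 22 years → 30 August 2038.

August 30, 2038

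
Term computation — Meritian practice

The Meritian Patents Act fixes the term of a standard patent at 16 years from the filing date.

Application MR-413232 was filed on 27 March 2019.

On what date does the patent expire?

March 27, 2035

Filing date + 16 years → 27 March 2035.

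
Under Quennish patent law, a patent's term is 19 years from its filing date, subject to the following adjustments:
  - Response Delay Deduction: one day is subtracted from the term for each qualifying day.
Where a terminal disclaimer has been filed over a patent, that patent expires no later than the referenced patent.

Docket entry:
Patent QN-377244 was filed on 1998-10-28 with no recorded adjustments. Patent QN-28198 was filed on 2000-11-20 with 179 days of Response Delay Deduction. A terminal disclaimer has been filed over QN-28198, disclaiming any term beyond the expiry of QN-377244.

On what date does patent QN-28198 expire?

Natural term of QN-28198:
  Base: filing + 19 years → 20 November 2019.
  Response Delay Deduction: −179 days → 25 May 2019.
Expiry of referenced patent QN-377244:
  Base: filing + 19 years → 28 October 2017.
Terminal disclaimer: QN-28198 expires on the earlier of 25 May 2019 and 28 October 2017.

2017-10-28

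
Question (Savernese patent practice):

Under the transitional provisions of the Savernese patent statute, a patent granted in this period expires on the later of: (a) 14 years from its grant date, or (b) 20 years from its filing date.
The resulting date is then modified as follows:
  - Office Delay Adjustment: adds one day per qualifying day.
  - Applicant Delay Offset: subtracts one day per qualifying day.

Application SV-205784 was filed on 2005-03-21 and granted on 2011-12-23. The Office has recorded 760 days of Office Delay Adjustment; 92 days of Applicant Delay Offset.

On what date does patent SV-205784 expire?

2027-10-22

(a) grant + 14 years → 23 December 2025.
(b) filing + 20 years → 21 March 2025.
Later of the two: 23 December 2025.
Office Delay Adjustment: +760 days → 22 January 2028.
Applicant Delay Offset: −92 days → 22 October 2027.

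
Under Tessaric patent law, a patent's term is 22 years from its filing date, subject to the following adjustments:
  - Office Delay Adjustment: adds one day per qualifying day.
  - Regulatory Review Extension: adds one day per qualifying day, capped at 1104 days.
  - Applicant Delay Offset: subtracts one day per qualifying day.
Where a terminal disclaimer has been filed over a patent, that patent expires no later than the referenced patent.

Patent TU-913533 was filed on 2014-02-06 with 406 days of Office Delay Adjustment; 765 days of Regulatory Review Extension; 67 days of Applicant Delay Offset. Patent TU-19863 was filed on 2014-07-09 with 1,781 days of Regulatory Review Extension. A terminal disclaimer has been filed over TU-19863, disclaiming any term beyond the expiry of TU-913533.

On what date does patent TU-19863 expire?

Natural term of TU-19863:
  Base: filing + 22 years → 9 July 2036.
  Regulatory Review Extension: 1781 days claimed exceeds the 1104-day cap, so +1104 days → 18 July 2039.
Expiry of referenced patent TU-913533:
  Base: filing + 22 years → 6 February 2036.
  Office Delay Adjustment: +406 days → 18 March 2037.
  Regulatory Review Extension: 765 days (within the 1104-day cap) → +765 days → 22 April 2039.
  Applicant Delay Offset: −67 days → 14 February 2039.
Terminal disclaimer: TU-19863 expires on the earlier of 18 July 2039 and 14 February 2039.

February 14, 2039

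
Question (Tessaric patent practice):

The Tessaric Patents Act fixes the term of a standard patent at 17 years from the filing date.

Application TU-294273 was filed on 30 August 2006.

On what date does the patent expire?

2023-08-30

Filing date + 17 years → 30 August 2023.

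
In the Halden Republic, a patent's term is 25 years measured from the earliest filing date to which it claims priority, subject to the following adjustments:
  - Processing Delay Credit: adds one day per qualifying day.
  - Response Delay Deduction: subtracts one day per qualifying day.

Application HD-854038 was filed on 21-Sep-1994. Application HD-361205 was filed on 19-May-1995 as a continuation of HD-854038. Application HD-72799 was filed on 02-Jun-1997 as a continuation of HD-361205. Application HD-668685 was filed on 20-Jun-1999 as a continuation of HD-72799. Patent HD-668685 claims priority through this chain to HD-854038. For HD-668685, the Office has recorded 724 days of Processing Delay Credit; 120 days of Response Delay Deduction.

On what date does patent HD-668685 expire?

Earliest priority filing: 21 September 1994.
Base term: 21 September 1994 + 25 years → 21 September 2019.
Processing Delay Credit: +724 days → 14 September 2021.
Response Delay Deduction: −120 days → 17 May 2021.

May 17, 2021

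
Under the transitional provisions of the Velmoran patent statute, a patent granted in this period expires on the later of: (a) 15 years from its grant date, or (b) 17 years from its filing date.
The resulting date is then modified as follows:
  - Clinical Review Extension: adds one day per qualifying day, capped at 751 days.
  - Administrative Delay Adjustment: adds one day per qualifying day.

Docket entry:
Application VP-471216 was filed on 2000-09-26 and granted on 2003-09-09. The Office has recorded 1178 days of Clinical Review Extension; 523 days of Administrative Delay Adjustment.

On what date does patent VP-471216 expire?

(a) grant + 15 years → 9 September 2018.
(b) filing + 17 years → 26 September 2017.
Later of the two: 9 September 2018.
Clinical Review Extension: 1178 days claimed exceeds the 751-day cap, so +751 days → 29 September 2020.
Administrative Delay Adjustment: +523 days → 6 March 2022.

2022-03-06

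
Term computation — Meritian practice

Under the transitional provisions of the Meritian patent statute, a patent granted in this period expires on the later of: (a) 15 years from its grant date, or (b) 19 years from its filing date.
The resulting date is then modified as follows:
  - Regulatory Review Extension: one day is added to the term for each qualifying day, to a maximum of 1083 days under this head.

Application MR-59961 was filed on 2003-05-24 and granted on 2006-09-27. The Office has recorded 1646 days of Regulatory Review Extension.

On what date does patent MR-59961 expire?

2025-05-11

(a) grant + 15 years → 27 September 2021.
(b) filing + 19 years → 24 May 2022.
Later of the two: 24 May 2022.
Regulatory Review Extension: 1646 days claimed exceeds the 1083-day cap, so +1083 days → 11 May 2025.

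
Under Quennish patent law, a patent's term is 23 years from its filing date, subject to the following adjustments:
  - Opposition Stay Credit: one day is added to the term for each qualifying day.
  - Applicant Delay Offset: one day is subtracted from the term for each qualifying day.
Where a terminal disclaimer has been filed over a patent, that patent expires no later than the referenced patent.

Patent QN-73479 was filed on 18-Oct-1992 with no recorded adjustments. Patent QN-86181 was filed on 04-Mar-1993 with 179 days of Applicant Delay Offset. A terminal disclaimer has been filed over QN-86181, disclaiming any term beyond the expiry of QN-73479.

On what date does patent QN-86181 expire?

Natural term of QN-86181:
  Base: filing + 23 years → 4 March 2016.
  Applicant Delay Offset: −179 days → 7 September 2015.
Expiry of referenced patent QN-73479:
  Base: filing + 23 years → 18 October 2015.
Terminal disclaimer: QN-86181 expires on the earlier of 7 September 2015 and 18 October 2015.

2015-09-07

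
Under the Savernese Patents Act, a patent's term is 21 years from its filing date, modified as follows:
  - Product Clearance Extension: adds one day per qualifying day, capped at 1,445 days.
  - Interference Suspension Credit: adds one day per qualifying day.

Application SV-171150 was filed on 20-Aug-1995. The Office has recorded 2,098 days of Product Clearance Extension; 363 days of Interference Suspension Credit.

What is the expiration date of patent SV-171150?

Base term: filing date + 21 years → 20 August 2016.
Product Clearance Extension: 2098 days claimed exceeds the 1445-day cap, so +1445 days → 4 August 2020.
Interference Suspension Credit: +363 days → 2 August 2021.

August 2, 2021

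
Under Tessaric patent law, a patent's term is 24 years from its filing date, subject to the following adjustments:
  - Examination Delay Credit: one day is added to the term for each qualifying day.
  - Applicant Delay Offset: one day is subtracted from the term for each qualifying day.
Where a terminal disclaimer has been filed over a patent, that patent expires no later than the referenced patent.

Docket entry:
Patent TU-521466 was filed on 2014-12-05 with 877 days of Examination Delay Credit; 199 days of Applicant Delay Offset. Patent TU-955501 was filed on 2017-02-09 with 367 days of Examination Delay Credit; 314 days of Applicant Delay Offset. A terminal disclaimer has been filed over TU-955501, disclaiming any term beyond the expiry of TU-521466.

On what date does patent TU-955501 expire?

Natural term of TU-955501:
  Base: filing + 24 years → 9 February 2041.
  Examination Delay Credit: +367 days → 11 February 2042.
  Applicant Delay Offset: −314 days → 3 April 2041.
Expiry of referenced patent TU-521466:
  Base: filing + 24 years → 5 December 2038.
  Examination Delay Credit: +877 days → 30 April 2041.
  Applicant Delay Offset: −199 days → 13 October 2040.
Terminal disclaimer: TU-955501 expires on the earlier of 3 April 2041 and 13 October 2040.

2040-10-13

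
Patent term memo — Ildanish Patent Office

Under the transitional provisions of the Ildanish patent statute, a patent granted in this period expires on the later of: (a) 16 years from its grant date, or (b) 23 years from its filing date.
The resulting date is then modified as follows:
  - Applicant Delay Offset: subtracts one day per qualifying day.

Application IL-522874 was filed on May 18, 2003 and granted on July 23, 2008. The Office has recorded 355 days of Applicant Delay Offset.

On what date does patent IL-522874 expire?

2025-05-28

(a) grant + 16 years → 23 July 2024.
(b) filing + 23 years → 18 May 2026.
Later of the two: 18 May 2026.
Applicant Delay Offset: −355 days → 28 May 2025.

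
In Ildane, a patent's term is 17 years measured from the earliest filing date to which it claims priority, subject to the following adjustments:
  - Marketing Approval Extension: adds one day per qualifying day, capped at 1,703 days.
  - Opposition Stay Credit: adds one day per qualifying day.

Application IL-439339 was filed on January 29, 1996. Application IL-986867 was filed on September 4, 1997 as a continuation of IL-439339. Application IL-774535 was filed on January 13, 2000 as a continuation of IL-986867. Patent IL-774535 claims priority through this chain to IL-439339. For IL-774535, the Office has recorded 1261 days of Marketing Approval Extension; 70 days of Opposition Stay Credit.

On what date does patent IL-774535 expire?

Earliest priority filing: 29 January 1996.
Base term: 29 January 1996 + 17 years → 29 January 2013.
Marketing Approval Extension: 1261 days (within the 1703-day cap) → +1261 days → 13 July 2016.
Opposition Stay Credit: +70 days → 21 September 2016.

2016-09-21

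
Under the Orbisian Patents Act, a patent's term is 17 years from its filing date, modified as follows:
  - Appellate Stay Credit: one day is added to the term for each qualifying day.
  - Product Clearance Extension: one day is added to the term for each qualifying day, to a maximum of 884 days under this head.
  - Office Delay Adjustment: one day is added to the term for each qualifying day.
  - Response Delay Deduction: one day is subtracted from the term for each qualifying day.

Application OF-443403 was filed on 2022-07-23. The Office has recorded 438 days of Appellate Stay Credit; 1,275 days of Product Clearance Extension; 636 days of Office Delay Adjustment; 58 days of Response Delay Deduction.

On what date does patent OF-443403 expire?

Base term: filing date + 17 years → 23 July 2039.
Appellate Stay Credit: +438 days → 3 October 2040.
Product Clearance Extension: 1275 days claimed exceeds the 884-day cap, so +884 days → 6 March 2043.
Office Delay Adjustment: +636 days → 1 December 2044.
Response Delay Deduction: −58 days → 4 October 2044.

2044-10-04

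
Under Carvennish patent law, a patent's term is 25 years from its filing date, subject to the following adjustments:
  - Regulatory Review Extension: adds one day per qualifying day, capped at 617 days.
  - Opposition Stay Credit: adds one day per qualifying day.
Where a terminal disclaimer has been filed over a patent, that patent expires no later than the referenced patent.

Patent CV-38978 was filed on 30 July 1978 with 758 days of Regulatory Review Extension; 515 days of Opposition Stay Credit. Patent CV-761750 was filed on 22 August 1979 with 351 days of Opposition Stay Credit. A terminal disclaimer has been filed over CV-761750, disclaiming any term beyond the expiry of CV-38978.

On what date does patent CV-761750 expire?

Natural term of CV-761750:
  Base: filing + 25 years → 22 August 2004.
  Opposition Stay Credit: +351 days → 8 August 2005.
Expiry of referenced patent CV-38978:
  Base: filing + 25 years → 30 July 2003.
  Regulatory Review Extension: 758 days claimed exceeds the 617-day cap, so +617 days → 7 April 2005.
  Opposition Stay Credit: +515 days → 4 September 2006.
Terminal disclaimer: CV-761750 expires on the earlier of 8 August 2005 and 4 September 2006.

August 8, 2005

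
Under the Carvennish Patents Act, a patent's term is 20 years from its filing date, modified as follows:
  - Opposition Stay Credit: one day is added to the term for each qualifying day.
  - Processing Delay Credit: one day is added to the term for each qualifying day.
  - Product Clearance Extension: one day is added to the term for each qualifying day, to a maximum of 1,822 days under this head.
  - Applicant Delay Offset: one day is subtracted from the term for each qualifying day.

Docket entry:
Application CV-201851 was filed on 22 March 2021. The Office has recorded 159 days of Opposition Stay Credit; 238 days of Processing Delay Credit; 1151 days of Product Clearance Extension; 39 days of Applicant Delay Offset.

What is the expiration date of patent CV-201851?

May 9, 2045

Base term: filing date + 20 years → 22 March 2041.
Opposition Stay Credit: +159 days → 28 August 2041.
Processing Delay Credit: +238 days → 23 April 2042.
Product Clearance Extension: 1151 days (within the 1822-day cap) → +1151 days → 17 June 2045.
Applicant Delay Offset: −39 days → 9 May 2045.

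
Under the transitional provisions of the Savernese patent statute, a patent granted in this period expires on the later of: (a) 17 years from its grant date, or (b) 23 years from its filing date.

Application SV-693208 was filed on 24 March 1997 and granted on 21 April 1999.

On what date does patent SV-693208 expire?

March 24, 2020

(a) grant + 17 years → 21 April 2016.
(b) filing + 23 years → 24 March 2020.
Later of the two: 24 March 2020.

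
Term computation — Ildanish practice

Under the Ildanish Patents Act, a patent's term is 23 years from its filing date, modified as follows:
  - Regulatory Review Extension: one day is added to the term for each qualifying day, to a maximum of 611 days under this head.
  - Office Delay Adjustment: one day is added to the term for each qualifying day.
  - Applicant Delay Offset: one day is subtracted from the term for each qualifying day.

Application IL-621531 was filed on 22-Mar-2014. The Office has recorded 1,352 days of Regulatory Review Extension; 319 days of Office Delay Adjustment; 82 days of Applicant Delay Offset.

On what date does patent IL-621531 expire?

Base term: filing date + 23 years → 22 March 2037.
Regulatory Review Extension: 1352 days claimed exceeds the 611-day cap, so +611 days → 23 November 2038.
Office Delay Adjustment: +319 days → 8 October 2039.
Applicant Delay Offset: −82 days → 18 July 2039.

2039-07-18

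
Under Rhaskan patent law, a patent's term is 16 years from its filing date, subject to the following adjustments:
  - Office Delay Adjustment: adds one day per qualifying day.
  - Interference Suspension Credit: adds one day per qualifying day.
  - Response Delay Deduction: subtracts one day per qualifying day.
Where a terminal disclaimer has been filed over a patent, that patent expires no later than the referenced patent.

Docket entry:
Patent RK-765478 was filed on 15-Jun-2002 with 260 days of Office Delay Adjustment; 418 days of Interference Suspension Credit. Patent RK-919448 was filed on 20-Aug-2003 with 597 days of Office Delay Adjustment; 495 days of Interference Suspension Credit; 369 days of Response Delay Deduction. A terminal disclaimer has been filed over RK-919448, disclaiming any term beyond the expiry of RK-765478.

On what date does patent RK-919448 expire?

April 23, 2020

Natural term of RK-919448:
  Base: filing + 16 years → 20 August 2019.
  Office Delay Adjustment: +597 days → 8 April 2021.
  Interference Suspension Credit: +495 days → 16 August 2022.
  Response Delay Deduction: −369 days → 12 August 2021.
Expiry of referenced patent RK-765478:
  Base: filing + 16 years → 15 June 2018.
  Office Delay Adjustment: +260 days → 2 March 2019.
  Interference Suspension Credit: +418 days → 23 April 2020.
Terminal disclaimer: RK-919448 expires on the earlier of 12 August 2021 and 23 April 2020.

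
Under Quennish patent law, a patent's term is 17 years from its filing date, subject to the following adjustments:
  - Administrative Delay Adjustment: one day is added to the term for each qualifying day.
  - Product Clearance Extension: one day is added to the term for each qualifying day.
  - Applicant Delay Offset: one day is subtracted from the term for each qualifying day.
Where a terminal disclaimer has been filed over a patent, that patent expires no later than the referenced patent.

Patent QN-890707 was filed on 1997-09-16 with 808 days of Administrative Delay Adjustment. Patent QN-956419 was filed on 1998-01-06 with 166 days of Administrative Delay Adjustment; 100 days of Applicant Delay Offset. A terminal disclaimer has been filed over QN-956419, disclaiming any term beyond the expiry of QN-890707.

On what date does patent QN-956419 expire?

March 13, 2015

Natural term of QN-956419:
  Base: filing + 17 years → 6 January 2015.
  Administrative Delay Adjustment: +166 days → 21 June 2015.
  Applicant Delay Offset: −100 days → 13 March 2015.
Expiry of referenced patent QN-890707:
  Base: filing + 17 years → 16 September 2014.
  Administrative Delay Adjustment: +808 days → 2 December 2016.
Terminal disclaimer: QN-956419 expires on the earlier of 13 March 2015 and 2 December 2016.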